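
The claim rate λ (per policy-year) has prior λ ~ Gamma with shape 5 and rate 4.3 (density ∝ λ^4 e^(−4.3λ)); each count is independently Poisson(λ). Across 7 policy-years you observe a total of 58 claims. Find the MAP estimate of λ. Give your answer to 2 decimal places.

λ̂_MAP = 5.49

Σxᵢ = 58, n = 7.
Posterior ∝ λ^4e^(−4.3λ) · λ^58e^(−7λ) = λ^62e^(−11.3λ), i.e. Gamma(shape=63, rate=11.3).
The mode of a Gamma(a, b) with a ≥ 1 (shape–rate) is (a−1)/b = 62/11.3 ≈ 5.49.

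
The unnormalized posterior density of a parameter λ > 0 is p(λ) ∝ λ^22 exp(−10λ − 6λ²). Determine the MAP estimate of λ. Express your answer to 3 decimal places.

ℓ'(λ) = 22/λ − 10 − 12λ. Setting this to zero and multiplying by λ: 12λ² + 10λ − 22 = 0.
λ = (−10 + √(10² + 4·12·22)) / (2·12) = (−10 + √1156) / 24 = (−10 + 34)/24 = 1.
ℓ''(λ) = −22/λ² − 12 < 0, confirming a maximum.

λ̂_MAP = 1.000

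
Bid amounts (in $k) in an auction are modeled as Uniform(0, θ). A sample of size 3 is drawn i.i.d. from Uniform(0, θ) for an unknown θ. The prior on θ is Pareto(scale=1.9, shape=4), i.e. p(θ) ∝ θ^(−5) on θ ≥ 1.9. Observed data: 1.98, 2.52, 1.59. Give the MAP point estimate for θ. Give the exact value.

The Uniform(0, θ) likelihood is θ^(−n) for θ ≥ max(xᵢ), zero otherwise. Here max(xᵢ) = 2.52.
Posterior ∝ θ^(−5) · θ^(−3) = θ^(−8) on θ ≥ max(1.9, 2.52) = 2.52.
This density is strictly decreasing in θ, so the posterior mode lies at the lower boundary of the support.

θ̂_MAP = 2.52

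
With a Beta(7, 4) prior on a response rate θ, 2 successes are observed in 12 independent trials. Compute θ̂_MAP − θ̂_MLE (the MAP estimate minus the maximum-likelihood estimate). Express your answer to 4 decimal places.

MAP − MLE = 0.2143

Posterior is Beta(9, 14); MAP = (9−1)/(23−2) = 8/21 ≈ 0.38095.
MLE ignores the prior: θ̂_MLE = k/n = 2/12 ≈ 0.16667.
Difference = 8/21 − 2/12 = 3/14 ≈ 0.2143.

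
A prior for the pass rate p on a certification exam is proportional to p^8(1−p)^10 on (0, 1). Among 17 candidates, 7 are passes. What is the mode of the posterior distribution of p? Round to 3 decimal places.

p̂_MAP = 0.429

The prior density ∝ p^8(1−p)^10 is the kernel of Beta(9, 11).
Data: 7 successes in 17 trials. The binomial likelihood contributes p^7(1−p)^10, so the posterior is Beta(9+7, 11+10) = Beta(16, 21).
For Beta(a, b) with a, b > 1 the mode is (a−1)/(a+b−2) = 15/35 ≈ 0.429.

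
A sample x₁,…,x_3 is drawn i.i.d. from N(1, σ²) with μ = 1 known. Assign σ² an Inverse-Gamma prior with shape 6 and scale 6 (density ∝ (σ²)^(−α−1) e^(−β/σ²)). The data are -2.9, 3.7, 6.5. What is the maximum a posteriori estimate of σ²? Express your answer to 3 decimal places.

σ̂²_MAP = 3.809

Sum of squared deviations about the known mean: SS = (-2.9−1)² + (3.7−1)² + (6.5−1)² = 52.75.
The Normal likelihood contributes (σ²)^(−n/2) exp(−SS/(2σ²)), so the posterior is Inverse-Gamma(α + n/2, β + SS/2) = Inverse-Gamma(7.5, 32.375).
The mode of Inverse-Gamma(a, b) is b/(a+1) = 32.375/8.5 ≈ 3.809.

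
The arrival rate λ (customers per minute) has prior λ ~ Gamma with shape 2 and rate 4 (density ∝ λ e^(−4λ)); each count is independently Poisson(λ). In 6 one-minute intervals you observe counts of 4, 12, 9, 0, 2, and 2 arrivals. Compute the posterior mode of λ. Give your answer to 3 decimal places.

Σxᵢ = 4+12+9+0+2+2 = 29, with n = 6.
Posterior ∝ λe^(−4λ) · λ^29e^(−6λ) = λ^30e^(−10λ), i.e. Gamma(shape=31, rate=10).
The mode of a Gamma(a, b) with a ≥ 1 (shape–rate) is (a−1)/b = 30/10 ≈ 3.000.

λ̂_MAP = 3.000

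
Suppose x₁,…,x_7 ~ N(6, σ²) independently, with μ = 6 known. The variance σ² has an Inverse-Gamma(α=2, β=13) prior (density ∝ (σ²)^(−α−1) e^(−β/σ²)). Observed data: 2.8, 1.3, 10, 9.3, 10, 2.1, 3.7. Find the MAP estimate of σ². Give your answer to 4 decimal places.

Sum of squared deviations about the known mean: SS = (2.8−6)² + (1.3−6)² + (10−6)² + (9.3−6)² + (10−6)² + (2.1−6)² + (3.7−6)² = 95.72.
The Normal likelihood contributes (σ²)^(−n/2) exp(−SS/(2σ²)), so the posterior is Inverse-Gamma(α + n/2, β + SS/2) = Inverse-Gamma(5.5, 60.86).
The mode of Inverse-Gamma(a, b) is b/(a+1) = 60.86/6.5 ≈ 9.3631.

σ̂²_MAP = 9.3631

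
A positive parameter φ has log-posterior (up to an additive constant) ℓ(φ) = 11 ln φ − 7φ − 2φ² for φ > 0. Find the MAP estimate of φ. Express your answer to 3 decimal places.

φ̂_MAP = 1.000

ℓ'(φ) = 11/φ − 7 − 4φ. Setting this to zero and multiplying by φ: 4φ² + 7φ − 11 = 0.
φ = (−7 + √(7² + 4·4·11)) / (2·4) = (−7 + √225) / 8 = (−7 + 15)/8 = 1.
ℓ''(φ) = −11/φ² − 4 < 0, confirming a maximum.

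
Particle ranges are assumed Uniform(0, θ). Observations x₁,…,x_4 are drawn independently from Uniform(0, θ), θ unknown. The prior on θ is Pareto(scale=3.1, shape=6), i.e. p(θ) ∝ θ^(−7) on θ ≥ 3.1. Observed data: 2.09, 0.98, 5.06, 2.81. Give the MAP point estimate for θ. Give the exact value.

θ̂_MAP = 5.06

The Uniform(0, θ) likelihood is θ^(−n) for θ ≥ max(xᵢ), zero otherwise. Here max(xᵢ) = 5.06.
Posterior ∝ θ^(−7) · θ^(−4) = θ^(−11) on θ ≥ max(3.1, 5.06) = 5.06.
This density is strictly decreasing in θ, so the posterior mode lies at the lower boundary of the support.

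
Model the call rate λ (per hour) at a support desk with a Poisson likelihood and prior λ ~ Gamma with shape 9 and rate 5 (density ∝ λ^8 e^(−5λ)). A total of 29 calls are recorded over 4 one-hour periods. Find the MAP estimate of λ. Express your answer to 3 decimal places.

Σxᵢ = 29, n = 4.
Posterior ∝ λ^8e^(−5λ) · λ^29e^(−4λ) = λ^37e^(−9λ), i.e. Gamma(shape=38, rate=9).
The mode of a Gamma(a, b) with a ≥ 1 (shape–rate) is (a−1)/b = 37/9 ≈ 4.111.

λ̂_MAP = 4.111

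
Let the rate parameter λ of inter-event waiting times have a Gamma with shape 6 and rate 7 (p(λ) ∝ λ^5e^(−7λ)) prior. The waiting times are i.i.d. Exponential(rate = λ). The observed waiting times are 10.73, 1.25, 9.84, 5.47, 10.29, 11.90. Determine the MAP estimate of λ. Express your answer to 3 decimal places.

The Exponential(rate=λ) likelihood is ∝ λ^n e^(−λΣtᵢ). Here n = 6 and Σtᵢ = 10.73 + 1.25 + 9.84 + 5.47 + 10.29 + 11.90 = 49.48.
Posterior ∝ λ^5e^(−7λ) · λ^6e^(−49.48λ) = λ^11e^(−56.48λ), i.e. Gamma(12, 56.48).
Mode = (a−1)/b = 11/56.48 ≈ 0.195.

λ̂_MAP = 0.195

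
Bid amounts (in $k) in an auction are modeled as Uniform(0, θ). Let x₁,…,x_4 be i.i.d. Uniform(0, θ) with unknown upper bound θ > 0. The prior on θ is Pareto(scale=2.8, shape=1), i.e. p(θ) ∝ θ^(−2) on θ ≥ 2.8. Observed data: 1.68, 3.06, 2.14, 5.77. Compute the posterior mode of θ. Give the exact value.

θ̂_MAP = 5.77

The Uniform(0, θ) likelihood is θ^(−n) for θ ≥ max(xᵢ), zero otherwise. Here max(xᵢ) = 5.77.
Posterior ∝ θ^(−2) · θ^(−4) = θ^(−6) on θ ≥ max(2.8, 5.77) = 5.77.
This density is strictly decreasing in θ, so the posterior mode lies at the lower boundary of the support.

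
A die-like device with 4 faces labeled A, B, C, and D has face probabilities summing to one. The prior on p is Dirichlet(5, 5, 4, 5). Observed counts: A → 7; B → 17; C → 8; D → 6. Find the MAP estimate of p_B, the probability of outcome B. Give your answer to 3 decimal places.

MAP estimate of p_B = 0.396

The posterior is Dirichlet(αᵢ + nᵢ) = Dirichlet(12, 22, 12, 11).
For a Dirichlet(a₁,…,a_K) with all aᵢ > 1, the mode has j-th component (aⱼ − 1)/(Σaᵢ − K).
Here Σaᵢ = 57 and K = 4, so p_B = (22 − 1)/(57 − 4) = 21/53 ≈ 0.396.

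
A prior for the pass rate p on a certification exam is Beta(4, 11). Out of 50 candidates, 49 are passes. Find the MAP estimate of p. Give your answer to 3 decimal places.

p̂_MAP = 0.825

Prior: Beta(4, 11).
Data: 49 successes in 50 trials. The binomial likelihood contributes p^49(1−p)^1, so the posterior is Beta(4+49, 11+1) = Beta(53, 12).
For Beta(a, b) with a, b > 1 the mode is (a−1)/(a+b−2) = 52/63 ≈ 0.825.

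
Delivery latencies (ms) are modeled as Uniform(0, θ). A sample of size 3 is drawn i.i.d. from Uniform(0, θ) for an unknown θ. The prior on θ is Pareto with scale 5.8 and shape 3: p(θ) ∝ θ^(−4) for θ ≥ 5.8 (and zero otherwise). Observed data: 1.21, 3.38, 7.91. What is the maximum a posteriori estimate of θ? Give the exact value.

θ̂_MAP = 7.91

The Uniform(0, θ) likelihood is θ^(−n) for θ ≥ max(xᵢ), zero otherwise. Here max(xᵢ) = 7.91.
Posterior ∝ θ^(−4) · θ^(−3) = θ^(−7) on θ ≥ max(5.8, 7.91) = 7.91.
This density is strictly decreasing in θ, so the posterior mode lies at the lower boundary of the support.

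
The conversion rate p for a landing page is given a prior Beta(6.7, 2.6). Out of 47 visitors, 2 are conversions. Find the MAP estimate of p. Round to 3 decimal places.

p̂_MAP = 0.142

Prior: Beta(6.7, 2.6).
Data: 2 successes in 47 trials. The binomial likelihood contributes p^2(1−p)^45, so the posterior is Beta(6.7+2, 2.6+45) = Beta(8.7, 47.6).
For Beta(a, b) with a, b > 1 the mode is (a−1)/(a+b−2) = 7.7/54.3 ≈ 0.142.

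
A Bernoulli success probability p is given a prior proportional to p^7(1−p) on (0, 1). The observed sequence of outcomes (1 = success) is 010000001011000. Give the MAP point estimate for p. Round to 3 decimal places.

The prior density ∝ p^7(1−p)^1 is the kernel of Beta(8, 2).
Data: 4 successes in 15 trials (from the sequence). The binomial likelihood contributes p^4(1−p)^11, so the posterior is Beta(8+4, 2+11) = Beta(12, 13).
For Beta(a, b) with a, b > 1 the mode is (a−1)/(a+b−2) = 11/23 ≈ 0.478.

p̂_MAP = 0.478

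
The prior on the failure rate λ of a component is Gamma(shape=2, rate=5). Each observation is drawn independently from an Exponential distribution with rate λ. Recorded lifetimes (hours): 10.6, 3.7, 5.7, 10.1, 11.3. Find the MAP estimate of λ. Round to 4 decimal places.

λ̂_MAP = 0.1293

The Exponential(rate=λ) likelihood is ∝ λ^n e^(−λΣtᵢ). Here n = 5 and Σtᵢ = 10.6 + 3.7 + 5.7 + 10.1 + 11.3 = 41.4.
Posterior ∝ λe^(−5λ) · λ^5e^(−41.4λ) = λ^6e^(−46.4λ), i.e. Gamma(7, 46.4).
Mode = (a−1)/b = 6/46.4 ≈ 0.1293.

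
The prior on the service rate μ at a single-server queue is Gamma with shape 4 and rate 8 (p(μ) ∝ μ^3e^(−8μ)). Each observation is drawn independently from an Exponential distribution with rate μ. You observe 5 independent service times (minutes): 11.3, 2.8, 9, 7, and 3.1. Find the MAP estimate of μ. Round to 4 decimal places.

μ̂_MAP = 0.1942

The Exponential(rate=μ) likelihood is ∝ μ^n e^(−μΣtᵢ). Here n = 5 and Σtᵢ = 11.3 + 2.8 + 9 + 7 + 3.1 = 33.2.
Posterior ∝ μ^3e^(−8μ) · μ^5e^(−33.2μ) = μ^8e^(−41.2μ), i.e. Gamma(9, 41.2).
Mode = (a−1)/b = 8/41.2 ≈ 0.1942.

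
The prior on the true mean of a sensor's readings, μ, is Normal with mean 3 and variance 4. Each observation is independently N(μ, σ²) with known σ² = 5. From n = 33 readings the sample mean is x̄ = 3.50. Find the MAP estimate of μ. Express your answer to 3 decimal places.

n = 33, x̄ = 3.50.
For a Normal prior and Normal likelihood with known variance, the posterior is Normal; its mode equals its mean, the precision-weighted average.
Prior precision 1/σ₀² = 1/4 = 0.25; data precision n/σ² = 33/5 = 6.6.
μ̂ = (0.25·3 + 6.6·3.5) / (0.25 + 6.6) = 23.85/6.85 = 477/137 ≈ 3.482.

μ̂_MAP = 3.482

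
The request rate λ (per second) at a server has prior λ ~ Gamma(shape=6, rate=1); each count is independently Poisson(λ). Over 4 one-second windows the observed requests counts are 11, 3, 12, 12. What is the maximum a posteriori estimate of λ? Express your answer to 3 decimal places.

λ̂_MAP = 8.600

Σxᵢ = 11+3+12+12 = 38, with n = 4.
Posterior ∝ λ^5e^(−1λ) · λ^38e^(−4λ) = λ^43e^(−5λ), i.e. Gamma(shape=44, rate=5).
The mode of a Gamma(a, b) with a ≥ 1 (shape–rate) is (a−1)/b = 43/5 ≈ 8.600.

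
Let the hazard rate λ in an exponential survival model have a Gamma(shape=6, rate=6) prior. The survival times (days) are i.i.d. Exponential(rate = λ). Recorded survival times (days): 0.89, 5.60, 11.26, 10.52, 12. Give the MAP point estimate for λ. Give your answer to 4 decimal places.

The Exponential(rate=λ) likelihood is ∝ λ^n e^(−λΣtᵢ). Here n = 5 and Σtᵢ = 0.89 + 5.60 + 11.26 + 10.52 + 12 = 40.27.
Posterior ∝ λ^5e^(−6λ) · λ^5e^(−40.27λ) = λ^10e^(−46.27λ), i.e. Gamma(11, 46.27).
Mode = (a−1)/b = 10/46.27 ≈ 0.2161.

λ̂_MAP = 0.2161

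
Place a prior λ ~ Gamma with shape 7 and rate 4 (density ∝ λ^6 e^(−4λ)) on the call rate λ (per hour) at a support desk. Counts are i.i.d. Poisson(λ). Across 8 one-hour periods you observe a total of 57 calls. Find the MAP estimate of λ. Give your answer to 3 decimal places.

Σxᵢ = 57, n = 8.
Posterior ∝ λ^6e^(−4λ) · λ^57e^(−8λ) = λ^63e^(−12λ), i.e. Gamma(shape=64, rate=12).
The mode of a Gamma(a, b) with a ≥ 1 (shape–rate) is (a−1)/b = 63/12 ≈ 5.250.

λ̂_MAP = 5.250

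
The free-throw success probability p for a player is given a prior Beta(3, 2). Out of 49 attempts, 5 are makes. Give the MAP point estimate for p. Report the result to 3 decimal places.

p̂_MAP = 0.135

Prior: Beta(3, 2).
Data: 5 successes in 49 trials. The binomial likelihood contributes p^5(1−p)^44, so the posterior is Beta(3+5, 2+44) = Beta(8, 46).
For Beta(a, b) with a, b > 1 the mode is (a−1)/(a+b−2) = 7/52 ≈ 0.135.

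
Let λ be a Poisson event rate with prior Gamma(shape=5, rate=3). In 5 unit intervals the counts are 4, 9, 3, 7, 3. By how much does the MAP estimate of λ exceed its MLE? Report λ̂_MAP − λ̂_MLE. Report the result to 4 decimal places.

Σxᵢ = 26. Posterior is Gamma(31, 8); MAP = (31−1)/8 = 30/8 ≈ 3.75000.
MLE = x̄ = 26/5 ≈ 5.20000.
Difference = 30/8 − 26/5 = -29/20 ≈ -1.4500.

MAP − MLE = -1.4500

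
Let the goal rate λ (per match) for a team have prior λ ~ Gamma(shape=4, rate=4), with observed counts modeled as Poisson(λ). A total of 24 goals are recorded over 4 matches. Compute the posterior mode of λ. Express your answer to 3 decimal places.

λ̂_MAP = 3.375

Σxᵢ = 24, n = 4.
Posterior ∝ λ^3e^(−4λ) · λ^24e^(−4λ) = λ^27e^(−8λ), i.e. Gamma(shape=28, rate=8).
The mode of a Gamma(a, b) with a ≥ 1 (shape–rate) is (a−1)/b = 27/8 ≈ 3.375.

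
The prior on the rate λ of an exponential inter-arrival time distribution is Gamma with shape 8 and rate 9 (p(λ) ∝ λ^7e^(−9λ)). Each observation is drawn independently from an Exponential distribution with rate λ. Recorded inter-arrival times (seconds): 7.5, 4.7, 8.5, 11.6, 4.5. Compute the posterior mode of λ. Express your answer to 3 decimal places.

λ̂_MAP = 0.262

The Exponential(rate=λ) likelihood is ∝ λ^n e^(−λΣtᵢ). Here n = 5 and Σtᵢ = 7.5 + 4.7 + 8.5 + 11.6 + 4.5 = 36.8.
Posterior ∝ λ^7e^(−9λ) · λ^5e^(−36.8λ) = λ^12e^(−45.8λ), i.e. Gamma(13, 45.8).
Mode = (a−1)/b = 12/45.8 ≈ 0.262.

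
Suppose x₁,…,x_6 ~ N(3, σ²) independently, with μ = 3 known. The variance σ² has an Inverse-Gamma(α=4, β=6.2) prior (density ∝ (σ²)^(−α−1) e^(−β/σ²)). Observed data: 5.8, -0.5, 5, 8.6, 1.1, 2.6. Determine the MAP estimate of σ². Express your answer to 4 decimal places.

Sum of squared deviations about the known mean: SS = (5.8−3)² + (-0.5−3)² + (5−3)² + (8.6−3)² + (1.1−3)² + (2.6−3)² = 59.22.
The Normal likelihood contributes (σ²)^(−n/2) exp(−SS/(2σ²)), so the posterior is Inverse-Gamma(α + n/2, β + SS/2) = Inverse-Gamma(7, 35.81).
The mode of Inverse-Gamma(a, b) is b/(a+1) = 35.81/8 ≈ 4.4763.

σ̂²_MAP = 4.4763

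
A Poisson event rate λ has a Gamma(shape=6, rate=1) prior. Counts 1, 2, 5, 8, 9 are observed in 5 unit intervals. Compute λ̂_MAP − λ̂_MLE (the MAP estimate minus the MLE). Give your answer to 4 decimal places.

MAP − MLE = 0.0000

Σxᵢ = 25. Posterior is Gamma(31, 6); MAP = (31−1)/6 = 30/6 ≈ 5.00000.
MLE = x̄ = 25/5 ≈ 5.00000.
Difference = 30/6 − 25/5 = 0 ≈ 0.0000.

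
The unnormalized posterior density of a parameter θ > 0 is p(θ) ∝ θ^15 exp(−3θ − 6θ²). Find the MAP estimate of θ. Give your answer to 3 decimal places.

ℓ'(θ) = 15/θ − 3 − 12θ. Setting this to zero and multiplying by θ: 12θ² + 3θ − 15 = 0.
θ = (−3 + √(3² + 4·12·15)) / (2·12) = (−3 + √729) / 24 = (−3 + 27)/24 = 1.
ℓ''(θ) = −15/θ² − 12 < 0, confirming a maximum.

θ̂_MAP = 1.000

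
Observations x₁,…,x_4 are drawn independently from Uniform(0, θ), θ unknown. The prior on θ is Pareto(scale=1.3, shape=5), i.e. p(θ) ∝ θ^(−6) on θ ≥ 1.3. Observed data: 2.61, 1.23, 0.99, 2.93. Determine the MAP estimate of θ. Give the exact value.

The Uniform(0, θ) likelihood is θ^(−n) for θ ≥ max(xᵢ), zero otherwise. Here max(xᵢ) = 2.93.
Posterior ∝ θ^(−6) · θ^(−4) = θ^(−10) on θ ≥ max(1.3, 2.93) = 2.93.
This density is strictly decreasing in θ, so the posterior mode lies at the lower boundary of the support.

θ̂_MAP = 2.93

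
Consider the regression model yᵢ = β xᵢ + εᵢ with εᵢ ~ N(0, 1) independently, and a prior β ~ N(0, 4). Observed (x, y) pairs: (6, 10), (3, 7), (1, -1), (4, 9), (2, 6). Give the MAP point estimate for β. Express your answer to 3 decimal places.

log p(β | y) = −Σ(yᵢ − βxᵢ)²/(2·1) − β²/(2·4) + const.
Setting the derivative to zero: Σxᵢ(yᵢ − βxᵢ)/1 − β/4 = 0, so β = Σxᵢyᵢ / (Σxᵢ² + σ²/τ²).
Σxᵢyᵢ = 6·10 + 3·7 + 1·(-1) + 4·9 + 2·6 = 128; Σxᵢ² = 66; σ²/τ² = 0.25.
β̂_MAP = 128 / (66 + 0.25) = 128/66.25 ≈ 1.932.

β̂_MAP = 1.932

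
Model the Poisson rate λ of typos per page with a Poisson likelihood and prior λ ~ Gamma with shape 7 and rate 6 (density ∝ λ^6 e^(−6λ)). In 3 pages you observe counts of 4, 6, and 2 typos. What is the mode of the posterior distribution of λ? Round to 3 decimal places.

Σxᵢ = 4+6+2 = 12, with n = 3.
Posterior ∝ λ^6e^(−6λ) · λ^12e^(−3λ) = λ^18e^(−9λ), i.e. Gamma(shape=19, rate=9).
The mode of a Gamma(a, b) with a ≥ 1 (shape–rate) is (a−1)/b = 18/9 ≈ 2.000.

λ̂_MAP = 2.000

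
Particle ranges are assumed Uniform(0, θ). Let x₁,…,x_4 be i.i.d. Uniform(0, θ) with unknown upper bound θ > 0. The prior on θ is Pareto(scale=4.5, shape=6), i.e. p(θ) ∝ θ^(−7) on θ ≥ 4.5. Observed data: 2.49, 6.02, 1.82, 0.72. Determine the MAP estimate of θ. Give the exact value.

θ̂_MAP = 6.02

The Uniform(0, θ) likelihood is θ^(−n) for θ ≥ max(xᵢ), zero otherwise. Here max(xᵢ) = 6.02.
Posterior ∝ θ^(−7) · θ^(−4) = θ^(−11) on θ ≥ max(4.5, 6.02) = 6.02.
This density is strictly decreasing in θ, so the posterior mode lies at the lower boundary of the support.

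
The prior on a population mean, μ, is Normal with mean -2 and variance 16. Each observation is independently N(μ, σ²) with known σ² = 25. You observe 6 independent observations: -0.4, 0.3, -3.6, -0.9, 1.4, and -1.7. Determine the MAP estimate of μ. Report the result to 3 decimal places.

n = 6; x̄ = ((-0.4) + 0.3 + (-3.6) + (-0.9) + 1.4 + (-1.7))/6 = -4.9/6 = -49/60 ≈ -0.8167.
For a Normal prior and Normal likelihood with known variance, the posterior is Normal; its mode equals its mean, the precision-weighted average.
Prior precision 1/σ₀² = 1/16 = 0.0625; data precision n/σ² = 6/25 = 0.24.
μ̂ = (0.0625·(-2) + 0.24·(-49/60)) / (0.0625 + 0.24) = (-0.321)/0.3025 = -642/605 ≈ -1.061.

μ̂_MAP = -1.061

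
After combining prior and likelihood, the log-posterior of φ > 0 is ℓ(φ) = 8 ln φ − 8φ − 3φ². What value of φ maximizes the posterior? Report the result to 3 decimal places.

ℓ'(φ) = 8/φ − 8 − 6φ. Setting this to zero and multiplying by φ: 6φ² + 8φ − 8 = 0.
φ = (−8 + √(8² + 4·6·8)) / (2·6) = (−8 + √256) / 12 = (−8 + 16)/12 = 2/3.
ℓ''(φ) = −8/φ² − 6 < 0, confirming a maximum.

φ̂_MAP = 0.667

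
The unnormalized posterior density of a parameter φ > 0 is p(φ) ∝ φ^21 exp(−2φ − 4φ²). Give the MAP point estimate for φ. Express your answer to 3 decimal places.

ℓ'(φ) = 21/φ − 2 − 8φ. Setting this to zero and multiplying by φ: 8φ² + 2φ − 21 = 0.
φ = (−2 + √(2² + 4·8·21)) / (2·8) = (−2 + √676) / 16 = (−2 + 26)/16 = 3/2.
ℓ''(φ) = −21/φ² − 8 < 0, confirming a maximum.

φ̂_MAP = 1.500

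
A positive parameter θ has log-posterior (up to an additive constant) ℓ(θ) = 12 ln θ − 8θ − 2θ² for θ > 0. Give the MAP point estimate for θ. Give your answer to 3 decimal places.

θ̂_MAP = 1.000

ℓ'(θ) = 12/θ − 8 − 4θ. Setting this to zero and multiplying by θ: 4θ² + 8θ − 12 = 0.
θ = (−8 + √(8² + 4·4·12)) / (2·4) = (−8 + √256) / 8 = (−8 + 16)/8 = 1.
ℓ''(θ) = −12/θ² − 4 < 0, confirming a maximum.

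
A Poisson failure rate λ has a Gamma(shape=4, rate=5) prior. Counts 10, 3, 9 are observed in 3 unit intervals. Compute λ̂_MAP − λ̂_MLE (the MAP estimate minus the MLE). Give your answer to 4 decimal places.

MAP − MLE = -4.2083

Σxᵢ = 22. Posterior is Gamma(26, 8); MAP = (26−1)/8 = 25/8 ≈ 3.12500.
MLE = x̄ = 22/3 ≈ 7.33333.
Difference = 25/8 − 22/3 = -101/24 ≈ -4.2083.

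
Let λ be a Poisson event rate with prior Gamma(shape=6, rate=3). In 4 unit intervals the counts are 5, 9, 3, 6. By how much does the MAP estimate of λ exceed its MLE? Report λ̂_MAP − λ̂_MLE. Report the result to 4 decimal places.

Σxᵢ = 23. Posterior is Gamma(29, 7); MAP = (29−1)/7 = 28/7 ≈ 4.00000.
MLE = x̄ = 23/4 ≈ 5.75000.
Difference = 28/7 − 23/4 = -7/4 ≈ -1.7500.

MAP − MLE = -1.7500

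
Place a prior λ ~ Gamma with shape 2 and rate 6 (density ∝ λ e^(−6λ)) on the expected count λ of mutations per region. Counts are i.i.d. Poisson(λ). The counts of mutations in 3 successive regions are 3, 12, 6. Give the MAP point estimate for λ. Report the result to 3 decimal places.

λ̂_MAP = 2.444

Σxᵢ = 3+12+6 = 21, with n = 3.
Posterior ∝ λe^(−6λ) · λ^21e^(−3λ) = λ^22e^(−9λ), i.e. Gamma(shape=23, rate=9).
The mode of a Gamma(a, b) with a ≥ 1 (shape–rate) is (a−1)/b = 22/9 ≈ 2.444.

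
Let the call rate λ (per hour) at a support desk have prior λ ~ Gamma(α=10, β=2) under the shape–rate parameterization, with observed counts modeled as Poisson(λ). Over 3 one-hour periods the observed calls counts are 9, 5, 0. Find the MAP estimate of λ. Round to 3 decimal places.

Σxᵢ = 9+5+0 = 14, with n = 3.
Posterior ∝ λ^9e^(−2λ) · λ^14e^(−3λ) = λ^23e^(−5λ), i.e. Gamma(shape=24, rate=5).
The mode of a Gamma(a, b) with a ≥ 1 (shape–rate) is (a−1)/b = 23/5 ≈ 4.600.

λ̂_MAP = 4.600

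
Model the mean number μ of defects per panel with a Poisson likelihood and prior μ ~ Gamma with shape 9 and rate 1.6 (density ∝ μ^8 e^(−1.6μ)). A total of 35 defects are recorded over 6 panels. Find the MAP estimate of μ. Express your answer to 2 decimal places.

μ̂_MAP = 5.66

Σxᵢ = 35, n = 6.
Posterior ∝ μ^8e^(−1.6μ) · μ^35e^(−6μ) = μ^43e^(−7.6μ), i.e. Gamma(shape=44, rate=7.6).
The mode of a Gamma(a, b) with a ≥ 1 (shape–rate) is (a−1)/b = 43/7.6 ≈ 5.66.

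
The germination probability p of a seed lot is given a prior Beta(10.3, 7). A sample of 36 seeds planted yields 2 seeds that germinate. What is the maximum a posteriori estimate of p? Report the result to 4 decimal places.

Prior: Beta(10.3, 7).
Data: 2 successes in 36 trials. The binomial likelihood contributes p^2(1−p)^34, so the posterior is Beta(10.3+2, 7+34) = Beta(12.3, 41).
For Beta(a, b) with a, b > 1 the mode is (a−1)/(a+b−2) = 11.3/51.3 ≈ 0.2203.

p̂_MAP = 0.2203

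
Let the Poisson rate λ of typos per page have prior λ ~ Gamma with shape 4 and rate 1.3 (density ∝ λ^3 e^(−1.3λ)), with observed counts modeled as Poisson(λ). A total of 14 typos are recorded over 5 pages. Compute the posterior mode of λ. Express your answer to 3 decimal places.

Σxᵢ = 14, n = 5.
Posterior ∝ λ^3e^(−1.3λ) · λ^14e^(−5λ) = λ^17e^(−6.3λ), i.e. Gamma(shape=18, rate=6.3).
The mode of a Gamma(a, b) with a ≥ 1 (shape–rate) is (a−1)/b = 17/6.3 ≈ 2.698.

λ̂_MAP = 2.698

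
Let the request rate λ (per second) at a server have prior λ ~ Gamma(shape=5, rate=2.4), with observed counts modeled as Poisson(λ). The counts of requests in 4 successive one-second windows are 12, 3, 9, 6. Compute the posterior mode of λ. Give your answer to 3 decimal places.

λ̂_MAP = 5.313

Σxᵢ = 12+3+9+6 = 30, with n = 4.
Posterior ∝ λ^4e^(−2.4λ) · λ^30e^(−4λ) = λ^34e^(−6.4λ), i.e. Gamma(shape=35, rate=6.4).
The mode of a Gamma(a, b) with a ≥ 1 (shape–rate) is (a−1)/b = 34/6.4 ≈ 5.313.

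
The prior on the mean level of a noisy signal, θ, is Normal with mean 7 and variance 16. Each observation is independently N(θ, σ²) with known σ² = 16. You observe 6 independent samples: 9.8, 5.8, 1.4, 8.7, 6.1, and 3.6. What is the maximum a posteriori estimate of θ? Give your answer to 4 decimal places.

θ̂_MAP = 6.0571

n = 6; x̄ = (9.8 + 5.8 + 1.4 + 8.7 + 6.1 + 3.6)/6 = 35.4/6 = 5.9.
For a Normal prior and Normal likelihood with known variance, the posterior is Normal; its mode equals its mean, the precision-weighted average.
Prior precision 1/σ₀² = 1/16 = 0.0625; data precision n/σ² = 6/16 = 0.375.
θ̂ = (0.0625·7 + 0.375·5.9) / (0.0625 + 0.375) = 2.65/0.4375 = 212/35 ≈ 6.0571.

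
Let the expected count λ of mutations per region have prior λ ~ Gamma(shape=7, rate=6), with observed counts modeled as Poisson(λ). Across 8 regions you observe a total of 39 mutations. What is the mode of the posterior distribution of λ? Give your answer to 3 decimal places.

λ̂_MAP = 3.214

Σxᵢ = 39, n = 8.
Posterior ∝ λ^6e^(−6λ) · λ^39e^(−8λ) = λ^45e^(−14λ), i.e. Gamma(shape=46, rate=14).
The mode of a Gamma(a, b) with a ≥ 1 (shape–rate) is (a−1)/b = 45/14 ≈ 3.214.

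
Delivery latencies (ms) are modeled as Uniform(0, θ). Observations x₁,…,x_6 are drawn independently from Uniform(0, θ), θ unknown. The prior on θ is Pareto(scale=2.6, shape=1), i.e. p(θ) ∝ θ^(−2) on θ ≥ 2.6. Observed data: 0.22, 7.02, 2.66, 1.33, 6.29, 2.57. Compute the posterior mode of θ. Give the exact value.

The Uniform(0, θ) likelihood is θ^(−n) for θ ≥ max(xᵢ), zero otherwise. Here max(xᵢ) = 7.02.
Posterior ∝ θ^(−2) · θ^(−6) = θ^(−8) on θ ≥ max(2.6, 7.02) = 7.02.
This density is strictly decreasing in θ, so the posterior mode lies at the lower boundary of the support.

θ̂_MAP = 7.02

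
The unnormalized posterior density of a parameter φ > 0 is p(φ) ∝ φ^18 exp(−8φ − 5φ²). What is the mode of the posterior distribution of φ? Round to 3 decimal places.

φ̂_MAP = 1.000

ℓ'(φ) = 18/φ − 8 − 10φ. Setting this to zero and multiplying by φ: 10φ² + 8φ − 18 = 0.
φ = (−8 + √(8² + 4·10·18)) / (2·10) = (−8 + √784) / 20 = (−8 + 28)/20 = 1.
ℓ''(φ) = −18/φ² − 10 < 0, confirming a maximum.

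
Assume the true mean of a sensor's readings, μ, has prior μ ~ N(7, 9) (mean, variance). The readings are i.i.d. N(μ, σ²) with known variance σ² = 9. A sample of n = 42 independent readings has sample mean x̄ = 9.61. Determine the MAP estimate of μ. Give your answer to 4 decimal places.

n = 42, x̄ = 9.61.
For a Normal prior and Normal likelihood with known variance, the posterior is Normal; its mode equals its mean, the precision-weighted average.
Prior precision 1/σ₀² = 1/9; data precision n/σ² = 42/9 = 14/3.
μ̂ = ((1/9)·7 + (14/3)·9.61) / (1/9 + 14/3) = (20531/450)/(43/9) = 20531/2150 ≈ 9.5493.

μ̂_MAP = 9.5493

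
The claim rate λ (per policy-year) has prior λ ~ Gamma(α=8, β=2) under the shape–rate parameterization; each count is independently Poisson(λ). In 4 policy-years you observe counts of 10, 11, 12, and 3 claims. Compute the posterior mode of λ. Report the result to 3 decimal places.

λ̂_MAP = 7.167

Σxᵢ = 10+11+12+3 = 36, with n = 4.
Posterior ∝ λ^7e^(−2λ) · λ^36e^(−4λ) = λ^43e^(−6λ), i.e. Gamma(shape=44, rate=6).
The mode of a Gamma(a, b) with a ≥ 1 (shape–rate) is (a−1)/b = 43/6 ≈ 7.167.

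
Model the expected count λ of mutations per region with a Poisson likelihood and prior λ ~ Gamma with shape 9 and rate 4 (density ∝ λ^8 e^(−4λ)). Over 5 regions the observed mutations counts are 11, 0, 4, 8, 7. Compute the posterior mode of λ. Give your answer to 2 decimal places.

Σxᵢ = 11+0+4+8+7 = 30, with n = 5.
Posterior ∝ λ^8e^(−4λ) · λ^30e^(−5λ) = λ^38e^(−9λ), i.e. Gamma(shape=39, rate=9).
The mode of a Gamma(a, b) with a ≥ 1 (shape–rate) is (a−1)/b = 38/9 ≈ 4.22.

λ̂_MAP = 4.22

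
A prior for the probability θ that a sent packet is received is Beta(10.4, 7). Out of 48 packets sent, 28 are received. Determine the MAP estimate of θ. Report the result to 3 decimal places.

Prior: Beta(10.4, 7).
Data: 28 successes in 48 trials. The binomial likelihood contributes θ^28(1−θ)^20, so the posterior is Beta(10.4+28, 7+20) = Beta(38.4, 27).
For Beta(a, b) with a, b > 1 the mode is (a−1)/(a+b−2) = 37.4/63.4 ≈ 0.590.

θ̂_MAP = 0.590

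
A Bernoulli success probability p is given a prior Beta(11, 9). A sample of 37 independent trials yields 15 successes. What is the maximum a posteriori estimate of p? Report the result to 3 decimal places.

p̂_MAP = 0.455

Prior: Beta(11, 9).
Data: 15 successes in 37 trials. The binomial likelihood contributes p^15(1−p)^22, so the posterior is Beta(11+15, 9+22) = Beta(26, 31).
For Beta(a, b) with a, b > 1 the mode is (a−1)/(a+b−2) = 25/55 ≈ 0.455.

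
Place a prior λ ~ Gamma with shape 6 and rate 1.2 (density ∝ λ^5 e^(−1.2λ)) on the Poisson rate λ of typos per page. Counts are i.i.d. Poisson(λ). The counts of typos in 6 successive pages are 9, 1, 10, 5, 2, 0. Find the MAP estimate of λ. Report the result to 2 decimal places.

λ̂_MAP = 4.44

Σxᵢ = 9+1+10+5+2+0 = 27, with n = 6.
Posterior ∝ λ^5e^(−1.2λ) · λ^27e^(−6λ) = λ^32e^(−7.2λ), i.e. Gamma(shape=33, rate=7.2).
The mode of a Gamma(a, b) with a ≥ 1 (shape–rate) is (a−1)/b = 32/7.2 ≈ 4.44.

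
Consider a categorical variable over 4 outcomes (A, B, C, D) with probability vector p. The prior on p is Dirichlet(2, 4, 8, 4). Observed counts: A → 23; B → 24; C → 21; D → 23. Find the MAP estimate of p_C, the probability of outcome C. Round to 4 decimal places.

The posterior is Dirichlet(αᵢ + nᵢ) = Dirichlet(25, 28, 29, 27).
For a Dirichlet(a₁,…,a_K) with all aᵢ > 1, the mode has j-th component (aⱼ − 1)/(Σaᵢ − K).
Here Σaᵢ = 109 and K = 4, so p_C = (29 − 1)/(109 − 4) = 28/105 ≈ 0.2667.

MAP estimate of p_C = 0.2667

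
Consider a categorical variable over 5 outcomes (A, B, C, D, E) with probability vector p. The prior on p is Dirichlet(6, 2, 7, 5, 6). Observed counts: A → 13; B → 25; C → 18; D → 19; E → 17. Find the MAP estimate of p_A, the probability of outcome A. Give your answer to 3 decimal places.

The posterior is Dirichlet(αᵢ + nᵢ) = Dirichlet(19, 27, 25, 24, 23).
For a Dirichlet(a₁,…,a_K) with all aᵢ > 1, the mode has j-th component (aⱼ − 1)/(Σaᵢ − K).
Here Σaᵢ = 118 and K = 5, so p_A = (19 − 1)/(118 − 5) = 18/113 ≈ 0.159.

MAP estimate of p_A = 0.159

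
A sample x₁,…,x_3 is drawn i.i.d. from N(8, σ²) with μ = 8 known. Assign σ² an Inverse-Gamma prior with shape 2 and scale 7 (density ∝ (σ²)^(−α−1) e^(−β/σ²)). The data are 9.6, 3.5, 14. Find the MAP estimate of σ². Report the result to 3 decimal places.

Sum of squared deviations about the known mean: SS = (9.6−8)² + (3.5−8)² + (14−8)² = 58.81.
The Normal likelihood contributes (σ²)^(−n/2) exp(−SS/(2σ²)), so the posterior is Inverse-Gamma(α + n/2, β + SS/2) = Inverse-Gamma(3.5, 36.405).
The mode of Inverse-Gamma(a, b) is b/(a+1) = 36.405/4.5 ≈ 8.090.

σ̂²_MAP = 8.090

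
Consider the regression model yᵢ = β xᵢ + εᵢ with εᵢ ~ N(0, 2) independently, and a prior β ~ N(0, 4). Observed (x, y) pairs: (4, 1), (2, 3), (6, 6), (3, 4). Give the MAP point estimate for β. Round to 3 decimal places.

log p(β | y) = −Σ(yᵢ − βxᵢ)²/(2·2) − β²/(2·4) + const.
Setting the derivative to zero: Σxᵢ(yᵢ − βxᵢ)/2 − β/4 = 0, so β = Σxᵢyᵢ / (Σxᵢ² + σ²/τ²).
Σxᵢyᵢ = 4·1 + 2·3 + 6·6 + 3·4 = 58; Σxᵢ² = 65; σ²/τ² = 0.5.
β̂_MAP = 58 / (65 + 0.5) = 58/65.5 ≈ 0.885.

β̂_MAP = 0.885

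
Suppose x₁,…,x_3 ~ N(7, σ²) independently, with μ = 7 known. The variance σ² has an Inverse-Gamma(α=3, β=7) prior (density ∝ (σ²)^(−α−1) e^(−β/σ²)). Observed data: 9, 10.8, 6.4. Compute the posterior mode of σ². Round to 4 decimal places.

Sum of squared deviations about the known mean: SS = (9−7)² + (10.8−7)² + (6.4−7)² = 18.8.
The Normal likelihood contributes (σ²)^(−n/2) exp(−SS/(2σ²)), so the posterior is Inverse-Gamma(α + n/2, β + SS/2) = Inverse-Gamma(4.5, 16.4).
The mode of Inverse-Gamma(a, b) is b/(a+1) = 16.4/5.5 ≈ 2.9818.

σ̂²_MAP = 2.9818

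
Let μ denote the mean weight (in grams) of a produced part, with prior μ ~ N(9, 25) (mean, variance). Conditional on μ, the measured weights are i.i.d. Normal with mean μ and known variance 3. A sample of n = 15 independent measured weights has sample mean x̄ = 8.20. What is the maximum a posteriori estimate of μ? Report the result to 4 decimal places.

μ̂_MAP = 8.2063

n = 15, x̄ = 8.20.
For a Normal prior and Normal likelihood with known variance, the posterior is Normal; its mode equals its mean, the precision-weighted average.
Prior precision 1/σ₀² = 1/25 = 0.04; data precision n/σ² = 15/3 = 5.
μ̂ = (0.04·9 + 5·8.2) / (0.04 + 5) = 41.36/5.04 = 517/63 ≈ 8.2063.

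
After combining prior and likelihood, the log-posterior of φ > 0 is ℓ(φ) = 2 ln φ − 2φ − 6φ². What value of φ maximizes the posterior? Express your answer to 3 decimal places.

φ̂_MAP = 0.333

ℓ'(φ) = 2/φ − 2 − 12φ. Setting this to zero and multiplying by φ: 12φ² + 2φ − 2 = 0.
φ = (−2 + √(2² + 4·12·2)) / (2·12) = (−2 + √100) / 24 = (−2 + 10)/24 = 1/3.
ℓ''(φ) = −2/φ² − 12 < 0, confirming a maximum.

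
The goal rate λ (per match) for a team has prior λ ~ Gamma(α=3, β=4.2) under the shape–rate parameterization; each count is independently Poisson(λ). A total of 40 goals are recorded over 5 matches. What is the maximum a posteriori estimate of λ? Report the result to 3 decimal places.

λ̂_MAP = 4.565

Σxᵢ = 40, n = 5.
Posterior ∝ λ^2e^(−4.2λ) · λ^40e^(−5λ) = λ^42e^(−9.2λ), i.e. Gamma(shape=43, rate=9.2).
The mode of a Gamma(a, b) with a ≥ 1 (shape–rate) is (a−1)/b = 42/9.2 ≈ 4.565.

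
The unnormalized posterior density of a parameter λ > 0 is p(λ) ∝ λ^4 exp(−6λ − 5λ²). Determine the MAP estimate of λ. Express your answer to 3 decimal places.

ℓ'(λ) = 4/λ − 6 − 10λ. Setting this to zero and multiplying by λ: 10λ² + 6λ − 4 = 0.
λ = (−6 + √(6² + 4·10·4)) / (2·10) = (−6 + √196) / 20 = (−6 + 14)/20 = 2/5.
ℓ''(λ) = −4/λ² − 10 < 0, confirming a maximum.

λ̂_MAP = 0.400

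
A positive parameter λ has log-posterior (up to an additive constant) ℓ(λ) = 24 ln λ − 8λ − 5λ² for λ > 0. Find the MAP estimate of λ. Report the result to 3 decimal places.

λ̂_MAP = 1.200

ℓ'(λ) = 24/λ − 8 − 10λ. Setting this to zero and multiplying by λ: 10λ² + 8λ − 24 = 0.
λ = (−8 + √(8² + 4·10·24)) / (2·10) = (−8 + √1024) / 20 = (−8 + 32)/20 = 6/5.
ℓ''(λ) = −24/λ² − 10 < 0, confirming a maximum.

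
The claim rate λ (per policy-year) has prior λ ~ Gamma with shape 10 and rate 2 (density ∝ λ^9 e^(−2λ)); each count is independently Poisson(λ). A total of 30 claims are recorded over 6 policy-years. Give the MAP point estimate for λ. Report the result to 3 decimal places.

λ̂_MAP = 4.875

Σxᵢ = 30, n = 6.
Posterior ∝ λ^9e^(−2λ) · λ^30e^(−6λ) = λ^39e^(−8λ), i.e. Gamma(shape=40, rate=8).
The mode of a Gamma(a, b) with a ≥ 1 (shape–rate) is (a−1)/b = 39/8 ≈ 4.875.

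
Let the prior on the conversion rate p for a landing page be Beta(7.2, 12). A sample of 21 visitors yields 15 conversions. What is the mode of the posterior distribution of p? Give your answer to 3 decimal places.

p̂_MAP = 0.555

Prior: Beta(7.2, 12).
Data: 15 successes in 21 trials. The binomial likelihood contributes p^15(1−p)^6, so the posterior is Beta(7.2+15, 12+6) = Beta(22.2, 18).
For Beta(a, b) with a, b > 1 the mode is (a−1)/(a+b−2) = 21.2/38.2 ≈ 0.555.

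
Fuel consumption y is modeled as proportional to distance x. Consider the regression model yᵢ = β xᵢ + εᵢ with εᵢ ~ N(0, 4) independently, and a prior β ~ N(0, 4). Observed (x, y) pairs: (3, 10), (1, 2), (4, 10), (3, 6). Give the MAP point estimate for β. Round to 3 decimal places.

log p(β | y) = −Σ(yᵢ − βxᵢ)²/(2·4) − β²/(2·4) + const.
Setting the derivative to zero: Σxᵢ(yᵢ − βxᵢ)/4 − β/4 = 0, so β = Σxᵢyᵢ / (Σxᵢ² + σ²/τ²).
Σxᵢyᵢ = 3·10 + 1·2 + 4·10 + 3·6 = 90; Σxᵢ² = 35; σ²/τ² = 1.
β̂_MAP = 90 / (35 + 1) = 90/36 ≈ 2.500.

β̂_MAP = 2.500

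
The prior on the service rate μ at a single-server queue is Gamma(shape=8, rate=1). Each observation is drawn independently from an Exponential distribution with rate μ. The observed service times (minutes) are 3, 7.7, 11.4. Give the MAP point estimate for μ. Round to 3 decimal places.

The Exponential(rate=μ) likelihood is ∝ μ^n e^(−μΣtᵢ). Here n = 3 and Σtᵢ = 3 + 7.7 + 11.4 = 22.1.
Posterior ∝ μ^7e^(−1μ) · μ^3e^(−22.1μ) = μ^10e^(−23.1μ), i.e. Gamma(11, 23.1).
Mode = (a−1)/b = 10/23.1 ≈ 0.433.

μ̂_MAP = 0.433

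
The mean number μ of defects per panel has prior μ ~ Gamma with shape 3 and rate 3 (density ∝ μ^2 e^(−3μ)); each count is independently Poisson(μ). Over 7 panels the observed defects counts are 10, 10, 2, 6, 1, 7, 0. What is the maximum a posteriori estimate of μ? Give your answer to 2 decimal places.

Σxᵢ = 10+10+2+6+1+7+0 = 36, with n = 7.
Posterior ∝ μ^2e^(−3μ) · μ^36e^(−7μ) = μ^38e^(−10μ), i.e. Gamma(shape=39, rate=10).
The mode of a Gamma(a, b) with a ≥ 1 (shape–rate) is (a−1)/b = 38/10 ≈ 3.80.

μ̂_MAP = 3.80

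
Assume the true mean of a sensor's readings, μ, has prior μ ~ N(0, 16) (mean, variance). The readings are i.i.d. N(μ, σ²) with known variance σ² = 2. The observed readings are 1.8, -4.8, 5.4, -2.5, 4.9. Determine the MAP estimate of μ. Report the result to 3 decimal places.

n = 5; x̄ = (1.8 + (-4.8) + 5.4 + (-2.5) + 4.9)/5 = 4.8/5 = 0.96.
For a Normal prior and Normal likelihood with known variance, the posterior is Normal; its mode equals its mean, the precision-weighted average.
Prior precision 1/σ₀² = 1/16 = 0.0625; data precision n/σ² = 5/2 = 2.5.
μ̂ = (0.0625·0 + 2.5·0.96) / (0.0625 + 2.5) = 2.4/2.5625 = 192/205 ≈ 0.937.

μ̂_MAP = 0.937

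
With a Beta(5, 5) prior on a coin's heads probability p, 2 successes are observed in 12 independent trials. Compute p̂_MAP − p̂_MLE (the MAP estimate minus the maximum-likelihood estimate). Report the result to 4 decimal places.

Posterior is Beta(7, 15); MAP = (7−1)/(22−2) = 6/20 ≈ 0.30000.
MLE ignores the prior: p̂_MLE = k/n = 2/12 ≈ 0.16667.
Difference = 6/20 − 2/12 = 2/15 ≈ 0.1333.

MAP − MLE = 0.1333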